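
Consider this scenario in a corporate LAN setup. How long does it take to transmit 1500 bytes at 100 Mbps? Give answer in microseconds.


Given: packet = 1500 bytes, bandwidth = 100 Mbps
Packet in bits = 1500 * 8 = 12000 bits
Bandwidth = 100 * 10^6 = 100000000 bps
Time = 12000 / 100000000 seconds
Time in us = 12000 * 10^6 / 100000000 = 120

120


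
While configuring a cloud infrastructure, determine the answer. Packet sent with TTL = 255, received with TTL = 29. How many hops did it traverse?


Given: initial TTL = 255, received TTL = 29
Hops = initial TTL - received TTL
Hops = 255 - 29 = 226

226


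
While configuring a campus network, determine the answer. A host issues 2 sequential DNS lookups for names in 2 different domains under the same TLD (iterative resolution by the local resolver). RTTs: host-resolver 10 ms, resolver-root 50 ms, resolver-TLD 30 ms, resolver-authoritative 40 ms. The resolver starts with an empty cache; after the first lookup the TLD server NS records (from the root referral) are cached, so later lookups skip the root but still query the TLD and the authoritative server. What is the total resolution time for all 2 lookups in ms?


Lookup 1 (cold cache): local + root + TLD + auth = 10 + 50 + 30 + 40 = 130 ms
Lookups 2..2 (TLD NS cached -> skip root; new domain -> still ask TLD and auth): local + TLD + auth = 10 + 30 + 40 = 80 ms each
Remaining 1 lookups: 1 * 80 = 80 ms
Total = 130 + 80 = 210 ms

210


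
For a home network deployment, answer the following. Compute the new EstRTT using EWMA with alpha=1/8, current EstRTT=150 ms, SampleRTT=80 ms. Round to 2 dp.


Given: EstRTT = 150 ms, SampleRTT = 80 ms, alpha = 1/8
New EstRTT = (1 - alpha) * EstRTT + alpha * SampleRTT
(7/8) * 150 = 131.25
(1/8) * 80 = 10
New EstRTT = 131.25 + 10 = 141.25 ms -> 141.25 ms (2 dp)

141.25


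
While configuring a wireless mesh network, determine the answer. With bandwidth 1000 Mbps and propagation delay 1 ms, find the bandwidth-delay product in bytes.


Given: bandwidth = 1000 Mbps, delay = 1 ms
BDP in bits = 1000 * 10^6 * 1 / 1000
BDP in bits = 1000000
BDP in bytes = 1000000 / 8 = 125000

125000


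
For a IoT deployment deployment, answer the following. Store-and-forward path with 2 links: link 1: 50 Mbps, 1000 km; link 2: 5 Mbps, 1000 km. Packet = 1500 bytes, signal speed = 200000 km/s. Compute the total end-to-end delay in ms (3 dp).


Packet = 1500 bytes = 12000 bits. Store-and-forward: sum (t_trans + t_prop) per link.
Link 1: t_trans = 12000/(50*10^6) s = 0.2400 ms; t_prop = 1000/200000 s = 5.0000 ms; subtotal = 5.2400 ms
Link 2: t_trans = 12000/(5*10^6) s = 2.4000 ms; t_prop = 1000/200000 s = 5.0000 ms; subtotal = 7.4000 ms
End-to-end = 5.2400 + 7.4000 = 12.6400 ms -> 12.640 ms (3 dp)

12.640


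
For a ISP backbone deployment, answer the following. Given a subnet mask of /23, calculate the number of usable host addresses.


Given: subnet mask /23
Host bits = 32 - 23 = 9
Total addresses = 2^9 = 512
Usable hosts = 512 - 2 (network + broadcast) = 510

510


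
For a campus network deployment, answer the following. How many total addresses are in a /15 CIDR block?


Given: CIDR prefix /15
Host bits = 32 - 15 = 17
Total addresses = 2^17 = 131072

131072


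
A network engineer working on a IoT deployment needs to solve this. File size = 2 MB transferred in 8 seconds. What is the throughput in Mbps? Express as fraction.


Given: file = 2 MB, time = 8 s
File in Mb = 2 * 8 = 16 Mb
Throughput = 16 / 8 Mbps
Throughput = 2 Mbps

2


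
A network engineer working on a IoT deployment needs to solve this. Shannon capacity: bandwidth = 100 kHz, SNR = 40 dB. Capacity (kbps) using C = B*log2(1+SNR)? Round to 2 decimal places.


Given: B = 100 kHz, SNR = 40 dB
SNR linear = 10^(40/10) = 10000
1 + SNR = 10001
log2(10001) = 13.2878566418
C = 100 * 1000 * 13.2878566418 = 1328785.6642 bps
C = 1328.785664 kbps -> 1328.79 kbps (2 dp)

1328.79


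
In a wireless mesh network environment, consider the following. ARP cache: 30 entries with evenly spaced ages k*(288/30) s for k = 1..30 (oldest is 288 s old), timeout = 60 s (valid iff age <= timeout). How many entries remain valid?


Ages are k * 288/30 s for k = 1..30 (spacing = 9.6000 s).
Entry k is valid iff k * 288/30 <= 60 iff k <= 30 * 60 / 288 = 6.2500
n_valid = floor(6.2500) = 6
(n_stale = 30 - 6 = 24)

6


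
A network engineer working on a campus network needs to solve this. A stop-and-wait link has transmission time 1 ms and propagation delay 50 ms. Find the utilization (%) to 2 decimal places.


Given: Ttrans = 1 ms, Tprop = 50 ms
RTT = 2 * Tprop = 2 * 50 = 100 ms
U = Ttrans / (Ttrans + RTT)
U = 1 / (1 + 100)
U = 1 / 101 = 0.009901
U% = 0.99%

0.99


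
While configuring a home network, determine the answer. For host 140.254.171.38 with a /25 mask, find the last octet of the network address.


Given: IP = 140.254.171.38, prefix = /25
Subnet mask = 255.255.255.128
Last octet of IP: 38
Last octet of mask: 128
Network last octet = 38 AND 128 = 0

0


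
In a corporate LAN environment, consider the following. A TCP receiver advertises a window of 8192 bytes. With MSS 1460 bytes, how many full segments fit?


Given: RWND = 8192 bytes, MSS = 1460 bytes
Full segments = floor(RWND / MSS)
Full segments = floor(8192 / 1460)
Full segments = floor(5.611) = 5

5


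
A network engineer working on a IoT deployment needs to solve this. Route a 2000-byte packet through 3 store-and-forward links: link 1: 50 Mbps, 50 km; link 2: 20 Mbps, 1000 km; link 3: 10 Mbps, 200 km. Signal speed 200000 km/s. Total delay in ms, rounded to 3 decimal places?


Packet = 2000 bytes = 16000 bits. Store-and-forward: sum (t_trans + t_prop) per link.
Link 1: t_trans = 16000/(50*10^6) s = 0.3200 ms; t_prop = 50/200000 s = 0.2500 ms; subtotal = 0.5700 ms
Link 2: t_trans = 16000/(20*10^6) s = 0.8000 ms; t_prop = 1000/200000 s = 5.0000 ms; subtotal = 5.8000 ms
Link 3: t_trans = 16000/(10*10^6) s = 1.6000 ms; t_prop = 200/200000 s = 1.0000 ms; subtotal = 2.6000 ms
End-to-end = 0.5700 + 5.8000 + 2.6000 = 8.9700 ms -> 8.970 ms (3 dp)

8.970


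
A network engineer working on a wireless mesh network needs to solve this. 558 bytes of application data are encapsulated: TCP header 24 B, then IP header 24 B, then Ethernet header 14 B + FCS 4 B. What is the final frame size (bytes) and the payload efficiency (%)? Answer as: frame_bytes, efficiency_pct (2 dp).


TCP segment = 558 + 24 = 582 B
IP packet = 582 + 24 = 606 B
Ethernet frame = 606 + 14 + 4 = 624 B
Efficiency = app / frame = 558 / 624 = 0.894231 = 89.4231% -> 89.42% (2 dp)

624, 89.42


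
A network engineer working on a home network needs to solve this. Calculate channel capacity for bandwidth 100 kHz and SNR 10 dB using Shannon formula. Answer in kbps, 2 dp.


Given: B = 100 kHz, SNR = 10 dB
SNR linear = 10^(10/10) = 10
1 + SNR = 11
log2(11) = 3.4594316186
C = 100 * 1000 * 3.4594316186 = 345943.1619 bps
C = 345.943162 kbps -> 345.94 kbps (2 dp)

345.94


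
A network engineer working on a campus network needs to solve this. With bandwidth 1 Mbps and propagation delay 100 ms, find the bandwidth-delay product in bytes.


Given: bandwidth = 1 Mbps, delay = 100 ms
BDP in bits = 1 * 10^6 * 100 / 1000
BDP in bits = 100000
BDP in bytes = 100000 / 8 = 12500

12500


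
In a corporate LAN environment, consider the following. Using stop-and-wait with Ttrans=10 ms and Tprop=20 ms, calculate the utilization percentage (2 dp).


Given: Ttrans = 10 ms, Tprop = 20 ms
RTT = 2 * Tprop = 2 * 20 = 40 ms
U = Ttrans / (Ttrans + RTT)
U = 10 / (10 + 40)
U = 10 / 50 = 0.2
U% = 20.00%

20.00


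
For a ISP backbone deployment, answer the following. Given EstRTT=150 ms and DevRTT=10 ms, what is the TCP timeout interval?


Given: EstRTT = 150 ms, DevRTT = 10 ms
Timeout = EstRTT + 4 * DevRTT
4 * DevRTT = 4 * 10 = 40
Timeout = 150 + 40 = 190 ms

190


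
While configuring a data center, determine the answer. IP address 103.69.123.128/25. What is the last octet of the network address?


Given: IP = 103.69.123.128, prefix = /25
Subnet mask = 255.255.255.128
Last octet of IP: 128
Last octet of mask: 128
Network last octet = 128 AND 128 = 128

128


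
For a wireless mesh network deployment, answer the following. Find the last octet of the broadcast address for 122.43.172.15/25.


Given: IP = 122.43.172.15, prefix = /25
Host bits = 32 - 25 = 7
Network last octet = 15 AND mask = 0
Host part size = 2^7 - 1 = 127
Broadcast last octet = 0 OR 127 = 127

127


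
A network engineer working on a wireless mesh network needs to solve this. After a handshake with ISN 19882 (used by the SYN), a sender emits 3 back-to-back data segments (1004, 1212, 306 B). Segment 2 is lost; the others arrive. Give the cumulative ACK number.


SYN uses sequence number 19882; first data byte = ISN + 1 = 19883.
Segment 1: SEQ = 19883, len = 1004 B, covers [19883, 20886]
Segment 2: SEQ = 20887, len = 1212 B, covers [20887, 22098] [LOST]
Segment 3: SEQ = 22099, len = 306 B, covers [22099, 22404]
In-order data received: bytes [19883, 20886] (segments 1..1).
Segment 2 missing -> gap begins at byte 20887; later segments buffered out of order.
Cumulative ACK = next expected in-order byte = 19883 + 1004 = 20887

20887


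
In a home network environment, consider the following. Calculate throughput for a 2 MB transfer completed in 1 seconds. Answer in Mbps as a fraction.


Given: file = 2 MB, time = 1 s
File in Mb = 2 * 8 = 16 Mb
Throughput = 16 / 1 Mbps
Throughput = 16 Mbps

16


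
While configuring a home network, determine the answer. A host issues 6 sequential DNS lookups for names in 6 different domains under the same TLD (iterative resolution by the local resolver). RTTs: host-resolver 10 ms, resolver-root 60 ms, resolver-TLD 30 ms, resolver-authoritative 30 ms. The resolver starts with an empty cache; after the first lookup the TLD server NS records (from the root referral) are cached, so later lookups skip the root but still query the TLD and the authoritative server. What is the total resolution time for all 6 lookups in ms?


Lookup 1 (cold cache): local + root + TLD + auth = 10 + 60 + 30 + 30 = 130 ms
Lookups 2..6 (TLD NS cached -> skip root; new domain -> still ask TLD and auth): local + TLD + auth = 10 + 30 + 30 = 70 ms each
Remaining 5 lookups: 5 * 70 = 350 ms
Total = 130 + 350 = 480 ms

480


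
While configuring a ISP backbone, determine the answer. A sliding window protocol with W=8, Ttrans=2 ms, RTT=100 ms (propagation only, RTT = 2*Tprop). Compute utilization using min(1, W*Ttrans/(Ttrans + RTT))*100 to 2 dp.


Given: W = 8, Ttrans = 2 ms, RTT = 100 ms (= 2 * Tprop, Tprop = 50 ms)
Cycle time = Ttrans + RTT = 2 + 100 = 102 ms (first packet sent until its ACK returns)
W * Ttrans = 8 * 2 = 16 ms of sending per cycle
W * Ttrans / (Ttrans + RTT) = 16 / 102 = 0.156863
U = min(1, 0.156863) = 0.156863
U% = 15.69%

15.69


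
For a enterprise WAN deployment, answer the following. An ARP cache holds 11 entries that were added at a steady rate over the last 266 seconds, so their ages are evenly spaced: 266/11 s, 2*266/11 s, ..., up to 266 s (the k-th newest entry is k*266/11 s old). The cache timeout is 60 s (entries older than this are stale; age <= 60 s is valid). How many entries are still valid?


Ages are k * 266/11 s for k = 1..11 (spacing = 24.1818 s).
Entry k is valid iff k * 266/11 <= 60 iff k <= 11 * 60 / 266 = 2.4812
n_valid = floor(2.4812) = 2
(n_stale = 11 - 2 = 9)

2


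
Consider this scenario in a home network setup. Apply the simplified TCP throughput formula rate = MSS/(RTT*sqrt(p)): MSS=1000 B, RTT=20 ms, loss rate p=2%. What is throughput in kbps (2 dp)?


Given: MSS = 1000 bytes, RTT = 20 ms, loss = 2%
RTT in seconds = 20 / 1000 = 0.02
Loss rate = 2% = 0.02
sqrt(loss) = sqrt(0.02) = 0.141421356237
Throughput (bytes/s) = 1000 / (0.02 * 0.141421356237) = 353553.3906
Throughput (kbps) = 353553.3906 * 8 / 1000 = 2828.427125 -> 2828.43 kbps (2 dp)

2828.43


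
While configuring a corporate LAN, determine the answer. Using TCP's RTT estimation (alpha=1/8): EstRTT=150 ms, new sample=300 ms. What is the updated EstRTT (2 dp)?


Given: EstRTT = 150 ms, SampleRTT = 300 ms, alpha = 1/8
New EstRTT = (1 - alpha) * EstRTT + alpha * SampleRTT
(7/8) * 150 = 131.25
(1/8) * 300 = 37.5
New EstRTT = 131.25 + 37.5 = 168.75 ms -> 168.75 ms (2 dp)

168.75


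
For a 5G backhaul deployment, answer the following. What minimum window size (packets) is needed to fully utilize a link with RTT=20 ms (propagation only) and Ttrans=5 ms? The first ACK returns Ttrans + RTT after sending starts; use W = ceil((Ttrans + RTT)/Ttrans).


Given: Ttrans = 5 ms, RTT = 20 ms (= 2 * Tprop, Tprop = 10 ms)
Time until first ACK returns = Ttrans + RTT = 5 + 20 = 25 ms
Need W * Ttrans >= Ttrans + RTT  ->  W >= (Ttrans + RTT) / Ttrans
(Ttrans + RTT) / Ttrans = 25 / 5 = 5
W_min = ceil(5) = 5

5


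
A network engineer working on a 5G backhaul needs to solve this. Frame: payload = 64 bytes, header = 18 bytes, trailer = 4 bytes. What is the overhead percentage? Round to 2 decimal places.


Given: payload = 64 B, header = 18 B, trailer = 4 B
Overhead bytes = header + trailer = 18 + 4 = 22
Total frame = payload + overhead = 64 + 22 = 86
Overhead % = 22 / 86 * 100 = 25.5814% -> 25.58% (2 dp)

25.58


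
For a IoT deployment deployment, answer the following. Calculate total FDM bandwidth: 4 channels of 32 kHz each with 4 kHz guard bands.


Given: 4 channels, 32 kHz each, guard = 4 kHz
Channel bandwidth = 4 * 32 = 128 kHz
Guard bands = 3 gaps * 4 kHz = 12 kHz
Total = 128 + 12 = 140 kHz

140


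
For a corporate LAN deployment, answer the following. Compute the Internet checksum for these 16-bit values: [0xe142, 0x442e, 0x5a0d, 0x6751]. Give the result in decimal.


Given words: [0xe142, 0x442e, 0x5a0d, 0x6751]
Step 1: Sum all words
Raw sum = 57666 + 17454 + 23053 + 26449 = 124622
Step 2: Fold carry: (59086 + 1) = 59087
One's complement = ~59087 & 0xFFFF = 6448

6448


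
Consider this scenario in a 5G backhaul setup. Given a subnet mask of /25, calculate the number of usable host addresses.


Given: subnet mask /25
Host bits = 32 - 25 = 7
Total addresses = 2^7 = 128
Usable hosts = 128 - 2 (network + broadcast) = 126

126


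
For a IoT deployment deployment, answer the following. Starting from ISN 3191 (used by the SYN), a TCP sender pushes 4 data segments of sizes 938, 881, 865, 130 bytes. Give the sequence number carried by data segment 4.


The SYN occupies sequence number ISN = 3191, so the first data byte is ISN + 1 = 3192.
SEQ of data segment i = (ISN + 1) + sum of payload sizes of segments 1..i-1.
Segment 1: SEQ = 3192, payload = 938 bytes
Segment 2: SEQ = 4130, payload = 881 bytes
Segment 3: SEQ = 5011, payload = 865 bytes
Segment 4: SEQ = 5876, payload = 130 bytes
SEQ of segment 4 = 3192 + 938 + 881 + 865 = 5876

5876


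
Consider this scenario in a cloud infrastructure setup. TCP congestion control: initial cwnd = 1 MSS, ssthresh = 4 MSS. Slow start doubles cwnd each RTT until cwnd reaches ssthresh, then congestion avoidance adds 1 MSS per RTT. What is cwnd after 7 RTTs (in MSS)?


RTT 0: cwnd = 1 MSS (initial)
RTT 1: cwnd = 2 MSS (slow start, doubled)
RTT 2: cwnd = 4 MSS (slow start, doubled)
RTT 3: cwnd = 5 MSS (congestion avoidance, +1)
RTT 4: cwnd = 6 MSS (congestion avoidance, +1)
RTT 5: cwnd = 7 MSS (congestion avoidance, +1)
RTT 6: cwnd = 8 MSS (congestion avoidance, +1)
RTT 7: cwnd = 9 MSS (congestion avoidance, +1)

9


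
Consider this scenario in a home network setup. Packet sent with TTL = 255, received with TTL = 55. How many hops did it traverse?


Given: initial TTL = 255, received TTL = 55
Hops = initial TTL - received TTL
Hops = 255 - 55 = 200

200


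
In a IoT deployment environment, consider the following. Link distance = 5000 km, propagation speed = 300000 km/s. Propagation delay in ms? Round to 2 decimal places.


Given: distance = 5000 km, speed = 300000 km/s
Delay = distance / speed = 5000 / 300000 seconds
Delay in ms = 5000 * 1000 / 300000
Delay = 16.6667 ms
Rounded to 2 dp = 16.67 ms

16.67


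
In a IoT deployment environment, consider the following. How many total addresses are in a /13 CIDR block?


Given: CIDR prefix /13
Host bits = 32 - 13 = 19
Total addresses = 2^19 = 524288

524288


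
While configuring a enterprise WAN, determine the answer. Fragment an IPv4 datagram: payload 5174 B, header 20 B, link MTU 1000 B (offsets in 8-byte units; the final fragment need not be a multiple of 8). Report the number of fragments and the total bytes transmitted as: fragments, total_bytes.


Max data per non-final fragment = floor((MTU - header)/8)*8 = floor((1000 - 20)/8)*8 = floor(980/8)*8 = 976 B
Final fragment needs no 8-byte alignment: it can carry up to MTU - header = 980 B
Non-final fragments needed = ceil((payload - 980) / 976) = ceil(4194/976) = ceil(4.2971) = 5
Number of fragments = 5 + 1 = 6
Fragment sizes (data): 5 * 976 B + 294 B (last, 294 <= 980 OK)
Total bytes sent = payload + n_frags * header = 5174 + 6*20 = 5174 + 120 = 5294 B

6, 5294


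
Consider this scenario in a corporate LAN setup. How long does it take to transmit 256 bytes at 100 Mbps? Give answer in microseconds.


Given: packet = 256 bytes, bandwidth = 100 Mbps
Packet in bits = 256 * 8 = 2048 bits
Bandwidth = 100 * 10^6 = 100000000 bps
Time = 2048 / 100000000 seconds
Time in us = 2048 * 10^6 / 100000000 = 20.48

20.48


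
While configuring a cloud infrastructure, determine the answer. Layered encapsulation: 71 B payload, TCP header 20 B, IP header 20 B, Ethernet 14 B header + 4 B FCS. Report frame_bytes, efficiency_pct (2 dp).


TCP segment = 71 + 20 = 91 B
IP packet = 91 + 20 = 111 B
Ethernet frame = 111 + 14 + 4 = 129 B
Efficiency = app / frame = 71 / 129 = 0.550388 = 55.0388% -> 55.04% (2 dp)

129, 55.04


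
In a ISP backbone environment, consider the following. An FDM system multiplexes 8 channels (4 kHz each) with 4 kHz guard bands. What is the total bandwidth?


Given: 8 channels, 4 kHz each, guard = 4 kHz
Channel bandwidth = 8 * 4 = 32 kHz
Guard bands = 7 gaps * 4 kHz = 28 kHz
Total = 32 + 28 = 60 kHz

60


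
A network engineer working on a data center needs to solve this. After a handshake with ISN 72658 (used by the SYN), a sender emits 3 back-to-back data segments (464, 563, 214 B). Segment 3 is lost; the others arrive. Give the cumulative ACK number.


SYN uses sequence number 72658; first data byte = ISN + 1 = 72659.
Segment 1: SEQ = 72659, len = 464 B, covers [72659, 73122]
Segment 2: SEQ = 73123, len = 563 B, covers [73123, 73685]
Segment 3: SEQ = 73686, len = 214 B, covers [73686, 73899] [LOST]
In-order data received: bytes [72659, 73685] (segments 1..2).
Segment 3 missing -> gap begins at byte 73686.
Cumulative ACK = next expected in-order byte = 72659 + 464 + 563 = 73686

73686


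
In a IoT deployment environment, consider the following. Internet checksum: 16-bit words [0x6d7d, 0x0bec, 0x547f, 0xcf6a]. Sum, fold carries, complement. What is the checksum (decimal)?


Given words: [0x6d7d, 0x0bec, 0x547f, 0xcf6a]
Step 1: Sum all words
Raw sum = 28029 + 3052 + 21631 + 53098 = 105810
Step 2: Fold carry: (40274 + 1) = 40275
One's complement = ~40275 & 0xFFFF = 25260

25260


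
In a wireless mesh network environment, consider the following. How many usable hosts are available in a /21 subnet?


Given: subnet mask /21
Host bits = 32 - 21 = 11
Total addresses = 2^11 = 2048
Usable hosts = 2048 - 2 (network + broadcast) = 2046

2046


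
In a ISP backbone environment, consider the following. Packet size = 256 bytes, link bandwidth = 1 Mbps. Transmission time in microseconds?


Given: packet = 256 bytes, bandwidth = 1 Mbps
Packet in bits = 256 * 8 = 2048 bits
Bandwidth = 1 * 10^6 = 1000000 bps
Time = 2048 / 1000000 seconds
Time in us = 2048 * 10^6 / 1000000 = 2048

2048


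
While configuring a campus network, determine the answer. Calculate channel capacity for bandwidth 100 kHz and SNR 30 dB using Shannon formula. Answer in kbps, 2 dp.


Given: B = 100 kHz, SNR = 30 dB
SNR linear = 10^(30/10) = 1000
1 + SNR = 1001
log2(1001) = 9.9672262588
C = 100 * 1000 * 9.9672262588 = 996722.6259 bps
C = 996.722626 kbps -> 996.72 kbps (2 dp)

996.72


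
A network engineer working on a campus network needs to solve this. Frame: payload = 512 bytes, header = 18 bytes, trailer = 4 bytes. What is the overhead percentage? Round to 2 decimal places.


Given: payload = 512 B, header = 18 B, trailer = 4 B
Overhead bytes = header + trailer = 18 + 4 = 22
Total frame = payload + overhead = 512 + 22 = 534
Overhead % = 22 / 534 * 100 = 4.1199% -> 4.12% (2 dp)

4.12


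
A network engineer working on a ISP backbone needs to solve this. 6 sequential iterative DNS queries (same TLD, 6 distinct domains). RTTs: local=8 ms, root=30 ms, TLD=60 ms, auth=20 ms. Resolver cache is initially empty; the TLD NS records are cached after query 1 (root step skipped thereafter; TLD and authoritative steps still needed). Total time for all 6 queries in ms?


Lookup 1 (cold cache): local + root + TLD + auth = 8 + 30 + 60 + 20 = 118 ms
Lookups 2..6 (TLD NS cached -> skip root; new domain -> still ask TLD and auth): local + TLD + auth = 8 + 60 + 20 = 88 ms each
Remaining 5 lookups: 5 * 88 = 440 ms
Total = 118 + 440 = 558 ms

558


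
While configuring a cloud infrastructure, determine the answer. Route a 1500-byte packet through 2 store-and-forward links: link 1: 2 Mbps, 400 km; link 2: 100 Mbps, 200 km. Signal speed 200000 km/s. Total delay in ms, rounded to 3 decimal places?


Packet = 1500 bytes = 12000 bits. Store-and-forward: sum (t_trans + t_prop) per link.
Link 1: t_trans = 12000/(2*10^6) s = 6.0000 ms; t_prop = 400/200000 s = 2.0000 ms; subtotal = 8.0000 ms
Link 2: t_trans = 12000/(100*10^6) s = 0.1200 ms; t_prop = 200/200000 s = 1.0000 ms; subtotal = 1.1200 ms
End-to-end = 8.0000 + 1.1200 = 9.1200 ms -> 9.120 ms (3 dp)

9.120


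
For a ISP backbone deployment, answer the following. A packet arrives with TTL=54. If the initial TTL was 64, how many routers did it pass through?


Given: initial TTL = 64, received TTL = 54
Hops = initial TTL - received TTL
Hops = 64 - 54 = 10

10


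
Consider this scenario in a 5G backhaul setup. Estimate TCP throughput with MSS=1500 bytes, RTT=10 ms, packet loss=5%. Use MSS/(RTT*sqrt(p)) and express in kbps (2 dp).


Given: MSS = 1500 bytes, RTT = 10 ms, loss = 5%
RTT in seconds = 10 / 1000 = 0.01
Loss rate = 5% = 0.05
sqrt(loss) = sqrt(0.05) = 0.223606797750
Throughput (bytes/s) = 1500 / (0.01 * 0.223606797750) = 670820.3932
Throughput (kbps) = 670820.3932 * 8 / 1000 = 5366.563146 -> 5366.56 kbps (2 dp)

5366.56


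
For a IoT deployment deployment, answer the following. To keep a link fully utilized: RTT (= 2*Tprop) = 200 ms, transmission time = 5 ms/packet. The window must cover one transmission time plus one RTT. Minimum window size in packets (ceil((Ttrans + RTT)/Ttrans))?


Given: Ttrans = 5 ms, RTT = 200 ms (= 2 * Tprop, Tprop = 100 ms)
Time until first ACK returns = Ttrans + RTT = 5 + 200 = 205 ms
Need W * Ttrans >= Ttrans + RTT  ->  W >= (Ttrans + RTT) / Ttrans
(Ttrans + RTT) / Ttrans = 205 / 5 = 41
W_min = ceil(41) = 41

41


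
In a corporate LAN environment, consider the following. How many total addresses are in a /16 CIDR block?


Given: CIDR prefix /16
Host bits = 32 - 16 = 16
Total addresses = 2^16 = 65536

65536


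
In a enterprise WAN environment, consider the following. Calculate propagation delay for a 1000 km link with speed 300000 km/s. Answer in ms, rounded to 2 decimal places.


Given: distance = 1000 km, speed = 300000 km/s
Delay = distance / speed = 1000 / 300000 seconds
Delay in ms = 1000 * 1000 / 300000
Delay = 3.3333 ms
Rounded to 2 dp = 3.33 ms

3.33


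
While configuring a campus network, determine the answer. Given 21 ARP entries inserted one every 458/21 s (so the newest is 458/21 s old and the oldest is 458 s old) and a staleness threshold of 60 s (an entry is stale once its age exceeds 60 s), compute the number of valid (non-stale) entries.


Ages are k * 458/21 s for k = 1..21 (spacing = 21.8095 s).
Entry k is valid iff k * 458/21 <= 60 iff k <= 21 * 60 / 458 = 2.7511
n_valid = floor(2.7511) = 2
(n_stale = 21 - 2 = 19)

2


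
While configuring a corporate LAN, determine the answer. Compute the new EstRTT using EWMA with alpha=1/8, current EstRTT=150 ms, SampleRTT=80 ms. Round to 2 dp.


Given: EstRTT = 150 ms, SampleRTT = 80 ms, alpha = 1/8
New EstRTT = (1 - alpha) * EstRTT + alpha * SampleRTT
(7/8) * 150 = 131.25
(1/8) * 80 = 10
New EstRTT = 131.25 + 10 = 141.25 ms -> 141.25 ms (2 dp)

141.25


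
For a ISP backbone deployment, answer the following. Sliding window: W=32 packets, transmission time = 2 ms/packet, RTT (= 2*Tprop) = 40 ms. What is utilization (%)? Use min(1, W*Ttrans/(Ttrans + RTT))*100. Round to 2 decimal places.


Given: W = 32, Ttrans = 2 ms, RTT = 40 ms (= 2 * Tprop, Tprop = 20 ms)
Cycle time = Ttrans + RTT = 2 + 40 = 42 ms (first packet sent until its ACK returns)
W * Ttrans = 32 * 2 = 64 ms of sending per cycle
W * Ttrans / (Ttrans + RTT) = 64 / 42 = 1.523810
U = min(1, 1.523810) = 1.000000
U% = 100.00%

100.00


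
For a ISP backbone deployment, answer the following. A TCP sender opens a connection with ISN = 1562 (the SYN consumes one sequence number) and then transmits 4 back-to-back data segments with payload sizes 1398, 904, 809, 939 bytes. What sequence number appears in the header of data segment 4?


The SYN occupies sequence number ISN = 1562, so the first data byte is ISN + 1 = 1563.
SEQ of data segment i = (ISN + 1) + sum of payload sizes of segments 1..i-1.
Segment 1: SEQ = 1563, payload = 1398 bytes
Segment 2: SEQ = 2961, payload = 904 bytes
Segment 3: SEQ = 3865, payload = 809 bytes
Segment 4: SEQ = 4674, payload = 939 bytes
SEQ of segment 4 = 1563 + 1398 + 904 + 809 = 4674

4674


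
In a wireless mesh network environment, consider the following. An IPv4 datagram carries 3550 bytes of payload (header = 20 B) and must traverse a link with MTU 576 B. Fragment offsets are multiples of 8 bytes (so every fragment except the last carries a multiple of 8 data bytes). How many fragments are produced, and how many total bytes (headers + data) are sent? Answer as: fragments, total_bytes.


Max data per non-final fragment = floor((MTU - header)/8)*8 = floor((576 - 20)/8)*8 = floor(556/8)*8 = 552 B
Final fragment needs no 8-byte alignment: it can carry up to MTU - header = 556 B
Non-final fragments needed = ceil((payload - 556) / 552) = ceil(2994/552) = ceil(5.4239) = 6
Number of fragments = 6 + 1 = 7
Fragment sizes (data): 6 * 552 B + 238 B (last, 238 <= 556 OK)
Total bytes sent = payload + n_frags * header = 3550 + 7*20 = 3550 + 140 = 3690 B

7, 3690


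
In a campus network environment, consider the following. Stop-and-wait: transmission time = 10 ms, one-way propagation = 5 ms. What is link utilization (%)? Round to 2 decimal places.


Given: Ttrans = 10 ms, Tprop = 5 ms
RTT = 2 * Tprop = 2 * 5 = 10 ms
U = Ttrans / (Ttrans + RTT)
U = 10 / (10 + 10)
U = 10 / 20 = 0.5
U% = 50.00%

50.00


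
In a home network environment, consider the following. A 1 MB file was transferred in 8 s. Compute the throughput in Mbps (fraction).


Given: file = 1 MB, time = 8 s
File in Mb = 1 * 8 = 8 Mb
Throughput = 8 / 8 Mbps
Throughput = 1 Mbps

1


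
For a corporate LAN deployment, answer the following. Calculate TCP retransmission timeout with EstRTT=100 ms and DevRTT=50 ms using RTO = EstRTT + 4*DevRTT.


Given: EstRTT = 100 ms, DevRTT = 50 ms
Timeout = EstRTT + 4 * DevRTT
4 * DevRTT = 4 * 50 = 200
Timeout = 100 + 200 = 300 ms

300


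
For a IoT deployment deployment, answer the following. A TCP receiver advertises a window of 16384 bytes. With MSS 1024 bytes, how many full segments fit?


Given: RWND = 16384 bytes, MSS = 1024 bytes
Full segments = floor(RWND / MSS)
Full segments = floor(16384 / 1024)
Full segments = floor(16.0) = 16

16


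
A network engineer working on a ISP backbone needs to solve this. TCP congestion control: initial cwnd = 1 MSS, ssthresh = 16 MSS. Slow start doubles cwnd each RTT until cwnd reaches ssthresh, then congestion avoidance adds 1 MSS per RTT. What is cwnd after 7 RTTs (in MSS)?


RTT 0: cwnd = 1 MSS (initial)
RTT 1: cwnd = 2 MSS (slow start, doubled)
RTT 2: cwnd = 4 MSS (slow start, doubled)
RTT 3: cwnd = 8 MSS (slow start, doubled)
RTT 4: cwnd = 16 MSS (slow start, doubled)
RTT 5: cwnd = 17 MSS (congestion avoidance, +1)
RTT 6: cwnd = 18 MSS (congestion avoidance, +1)
RTT 7: cwnd = 19 MSS (congestion avoidance, +1)

19


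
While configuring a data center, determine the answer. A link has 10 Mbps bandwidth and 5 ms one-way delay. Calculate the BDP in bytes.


Given: bandwidth = 10 Mbps, delay = 5 ms
BDP in bits = 10 * 10^6 * 5 / 1000
BDP in bits = 50000
BDP in bytes = 50000 / 8 = 6250

6250


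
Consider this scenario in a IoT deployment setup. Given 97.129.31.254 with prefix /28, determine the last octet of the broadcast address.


Given: IP = 97.129.31.254, prefix = /28
Host bits = 32 - 28 = 4
Network last octet = 254 AND mask = 240
Host part size = 2^4 - 1 = 15
Broadcast last octet = 240 OR 15 = 255

255


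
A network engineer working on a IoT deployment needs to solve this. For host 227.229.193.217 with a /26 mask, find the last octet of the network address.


Given: IP = 227.229.193.217, prefix = /26
Subnet mask = 255.255.255.192
Last octet of IP: 217
Last octet of mask: 192
Network last octet = 217 AND 192 = 192

192


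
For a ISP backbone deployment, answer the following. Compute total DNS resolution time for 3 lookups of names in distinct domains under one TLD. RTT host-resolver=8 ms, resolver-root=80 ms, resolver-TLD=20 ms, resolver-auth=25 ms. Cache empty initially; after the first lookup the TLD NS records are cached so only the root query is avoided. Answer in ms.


Lookup 1 (cold cache): local + root + TLD + auth = 8 + 80 + 20 + 25 = 133 ms
Lookups 2..3 (TLD NS cached -> skip root; new domain -> still ask TLD and auth): local + TLD + auth = 8 + 20 + 25 = 53 ms each
Remaining 2 lookups: 2 * 53 = 106 ms
Total = 133 + 106 = 239 ms

239


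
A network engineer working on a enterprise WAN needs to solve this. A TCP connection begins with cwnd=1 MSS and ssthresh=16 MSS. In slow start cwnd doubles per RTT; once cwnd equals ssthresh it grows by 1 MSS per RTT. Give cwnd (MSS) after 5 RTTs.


RTT 0: cwnd = 1 MSS (initial)
RTT 1: cwnd = 2 MSS (slow start, doubled)
RTT 2: cwnd = 4 MSS (slow start, doubled)
RTT 3: cwnd = 8 MSS (slow start, doubled)
RTT 4: cwnd = 16 MSS (slow start, doubled)
RTT 5: cwnd = 17 MSS (congestion avoidance, +1)

17


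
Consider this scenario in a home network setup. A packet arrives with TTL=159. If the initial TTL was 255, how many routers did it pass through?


Given: initial TTL = 255, received TTL = 159
Hops = initial TTL - received TTL
Hops = 255 - 159 = 96

96


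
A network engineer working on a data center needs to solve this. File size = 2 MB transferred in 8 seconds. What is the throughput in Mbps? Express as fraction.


Given: file = 2 MB, time = 8 s
File in Mb = 2 * 8 = 16 Mb
Throughput = 16 / 8 Mbps
Throughput = 2 Mbps

2


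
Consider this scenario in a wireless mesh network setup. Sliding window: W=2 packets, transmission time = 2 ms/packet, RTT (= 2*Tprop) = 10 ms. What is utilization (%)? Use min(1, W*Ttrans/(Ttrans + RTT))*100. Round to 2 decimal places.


Given: W = 2, Ttrans = 2 ms, RTT = 10 ms (= 2 * Tprop, Tprop = 5 ms)
Cycle time = Ttrans + RTT = 2 + 10 = 12 ms (first packet sent until its ACK returns)
W * Ttrans = 2 * 2 = 4 ms of sending per cycle
W * Ttrans / (Ttrans + RTT) = 4 / 12 = 0.333333
U = min(1, 0.333333) = 0.333333
U% = 33.33%

33.33


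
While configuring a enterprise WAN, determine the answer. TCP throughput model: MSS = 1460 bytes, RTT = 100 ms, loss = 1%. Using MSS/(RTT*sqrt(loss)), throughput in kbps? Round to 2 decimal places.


Given: MSS = 1460 bytes, RTT = 100 ms, loss = 1%
RTT in seconds = 100 / 1000 = 0.1
Loss rate = 1% = 0.01
sqrt(loss) = sqrt(0.01) = 0.1
Throughput (bytes/s) = 1460 / (0.1 * 0.1) = 146000.0000
Throughput (kbps) = 146000.0000 * 8 / 1000 = 1168.000000 -> 1168.00 kbps (2 dp)

1168.00


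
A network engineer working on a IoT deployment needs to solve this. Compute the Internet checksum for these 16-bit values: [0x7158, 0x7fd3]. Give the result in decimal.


Given words: [0x7158, 0x7fd3]
Step 1: Sum all words
Raw sum = 29016 + 32723 = 61739
One's complement = ~61739 & 0xFFFF = 3796

3796


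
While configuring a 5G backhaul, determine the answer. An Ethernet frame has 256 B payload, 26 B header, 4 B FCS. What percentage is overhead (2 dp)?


Given: payload = 256 B, header = 26 B, trailer = 4 B
Overhead bytes = header + trailer = 26 + 4 = 30
Total frame = payload + overhead = 256 + 30 = 286
Overhead % = 30 / 286 * 100 = 10.4895% -> 10.49% (2 dp)

10.49


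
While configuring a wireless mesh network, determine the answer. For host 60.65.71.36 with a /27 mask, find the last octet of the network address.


Given: IP = 60.65.71.36, prefix = /27
Subnet mask = 255.255.255.224
Last octet of IP: 36
Last octet of mask: 224
Network last octet = 36 AND 224 = 32

32


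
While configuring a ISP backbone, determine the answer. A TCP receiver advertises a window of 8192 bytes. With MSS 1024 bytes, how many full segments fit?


Given: RWND = 8192 bytes, MSS = 1024 bytes
Full segments = floor(RWND / MSS)
Full segments = floor(8192 / 1024)
Full segments = floor(8.0) = 8

8


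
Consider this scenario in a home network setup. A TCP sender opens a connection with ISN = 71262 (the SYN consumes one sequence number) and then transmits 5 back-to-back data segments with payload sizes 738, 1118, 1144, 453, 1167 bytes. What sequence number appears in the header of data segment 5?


The SYN occupies sequence number ISN = 71262, so the first data byte is ISN + 1 = 71263.
SEQ of data segment i = (ISN + 1) + sum of payload sizes of segments 1..i-1.
Segment 1: SEQ = 71263, payload = 738 bytes
Segment 2: SEQ = 72001, payload = 1118 bytes
Segment 3: SEQ = 73119, payload = 1144 bytes
Segment 4: SEQ = 74263, payload = 453 bytes
Segment 5: SEQ = 74716, payload = 1167 bytes
SEQ of segment 5 = 71263 + 738 + 1118 + 1144 + 453 = 74716

74716


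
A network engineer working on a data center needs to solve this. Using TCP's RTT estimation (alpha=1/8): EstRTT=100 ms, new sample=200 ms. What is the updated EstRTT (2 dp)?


Given: EstRTT = 100 ms, SampleRTT = 200 ms, alpha = 1/8
New EstRTT = (1 - alpha) * EstRTT + alpha * SampleRTT
(7/8) * 100 = 87.5
(1/8) * 200 = 25
New EstRTT = 87.5 + 25 = 112.5 ms -> 112.50 ms (2 dp)

112.50


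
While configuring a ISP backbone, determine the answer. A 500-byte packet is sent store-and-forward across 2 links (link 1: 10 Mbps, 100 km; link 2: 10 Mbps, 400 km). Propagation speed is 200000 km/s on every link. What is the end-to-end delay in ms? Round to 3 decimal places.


Packet = 500 bytes = 4000 bits. Store-and-forward: sum (t_trans + t_prop) per link.
Link 1: t_trans = 4000/(10*10^6) s = 0.4000 ms; t_prop = 100/200000 s = 0.5000 ms; subtotal = 0.9000 ms
Link 2: t_trans = 4000/(10*10^6) s = 0.4000 ms; t_prop = 400/200000 s = 2.0000 ms; subtotal = 2.4000 ms
End-to-end = 0.9000 + 2.4000 = 3.3000 ms -> 3.300 ms (3 dp)

3.300


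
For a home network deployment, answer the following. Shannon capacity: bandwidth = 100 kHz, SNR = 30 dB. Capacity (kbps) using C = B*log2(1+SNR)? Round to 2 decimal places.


Given: B = 100 kHz, SNR = 30 dB
SNR linear = 10^(30/10) = 1000
1 + SNR = 1001
log2(1001) = 9.9672262588
C = 100 * 1000 * 9.9672262588 = 996722.6259 bps
C = 996.722626 kbps -> 996.72 kbps (2 dp)

996.72


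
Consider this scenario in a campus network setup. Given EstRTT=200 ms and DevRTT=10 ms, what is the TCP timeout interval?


Given: EstRTT = 200 ms, DevRTT = 10 ms
Timeout = EstRTT + 4 * DevRTT
4 * DevRTT = 4 * 10 = 40
Timeout = 200 + 40 = 240 ms

240


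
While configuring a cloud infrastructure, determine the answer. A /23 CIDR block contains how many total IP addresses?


Given: CIDR prefix /23
Host bits = 32 - 23 = 9
Total addresses = 2^9 = 512

512


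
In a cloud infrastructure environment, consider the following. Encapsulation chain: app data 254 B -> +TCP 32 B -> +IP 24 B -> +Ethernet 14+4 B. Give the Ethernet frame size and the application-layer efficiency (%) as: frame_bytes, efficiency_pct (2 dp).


TCP segment = 254 + 32 = 286 B
IP packet = 286 + 24 = 310 B
Ethernet frame = 310 + 14 + 4 = 328 B
Efficiency = app / frame = 254 / 328 = 0.774390 = 77.4390% -> 77.44% (2 dp)

328, 77.44


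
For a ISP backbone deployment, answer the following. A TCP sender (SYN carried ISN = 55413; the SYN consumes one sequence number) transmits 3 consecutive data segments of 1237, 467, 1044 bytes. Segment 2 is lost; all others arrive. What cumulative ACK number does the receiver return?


SYN uses sequence number 55413; first data byte = ISN + 1 = 55414.
Segment 1: SEQ = 55414, len = 1237 B, covers [55414, 56650]
Segment 2: SEQ = 56651, len = 467 B, covers [56651, 57117] [LOST]
Segment 3: SEQ = 57118, len = 1044 B, covers [57118, 58161]
In-order data received: bytes [55414, 56650] (segments 1..1).
Segment 2 missing -> gap begins at byte 56651; later segments buffered out of order.
Cumulative ACK = next expected in-order byte = 55414 + 1237 = 56651

56651


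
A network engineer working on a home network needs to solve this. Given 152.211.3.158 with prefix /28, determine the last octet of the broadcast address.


Given: IP = 152.211.3.158, prefix = /28
Host bits = 32 - 28 = 4
Network last octet = 158 AND mask = 144
Host part size = 2^4 - 1 = 15
Broadcast last octet = 144 OR 15 = 159

159


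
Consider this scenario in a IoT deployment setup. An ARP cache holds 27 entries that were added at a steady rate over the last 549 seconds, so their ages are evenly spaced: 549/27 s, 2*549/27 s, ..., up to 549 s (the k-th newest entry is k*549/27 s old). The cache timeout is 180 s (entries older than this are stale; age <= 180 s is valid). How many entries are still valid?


Ages are k * 549/27 s for k = 1..27 (spacing = 20.3333 s).
Entry k is valid iff k * 549/27 <= 180 iff k <= 27 * 180 / 549 = 8.8525
n_valid = floor(8.8525) = 8
(n_stale = 27 - 8 = 19)

8


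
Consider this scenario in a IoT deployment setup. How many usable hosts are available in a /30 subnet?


Given: subnet mask /30
Host bits = 32 - 30 = 2
Total addresses = 2^2 = 4
Usable hosts = 4 - 2 (network + broadcast) = 2

2


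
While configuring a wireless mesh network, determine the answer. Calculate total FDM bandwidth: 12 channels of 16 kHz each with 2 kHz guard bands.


Given: 12 channels, 16 kHz each, guard = 2 kHz
Channel bandwidth = 12 * 16 = 192 kHz
Guard bands = 11 gaps * 2 kHz = 22 kHz
Total = 192 + 22 = 214 kHz

214


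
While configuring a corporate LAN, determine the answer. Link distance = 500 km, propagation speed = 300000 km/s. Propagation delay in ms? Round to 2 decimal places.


Given: distance = 500 km, speed = 300000 km/s
Delay = distance / speed = 500 / 300000 seconds
Delay in ms = 500 * 1000 / 300000
Delay = 1.6667 ms
Rounded to 2 dp = 1.67 ms

1.67


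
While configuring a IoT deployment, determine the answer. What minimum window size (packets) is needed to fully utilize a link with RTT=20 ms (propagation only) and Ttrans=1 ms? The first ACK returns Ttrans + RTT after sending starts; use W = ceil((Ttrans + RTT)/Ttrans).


Given: Ttrans = 1 ms, RTT = 20 ms (= 2 * Tprop, Tprop = 10 ms)
Time until first ACK returns = Ttrans + RTT = 1 + 20 = 21 ms
Need W * Ttrans >= Ttrans + RTT  ->  W >= (Ttrans + RTT) / Ttrans
(Ttrans + RTT) / Ttrans = 21 / 1 = 21
W_min = ceil(21) = 21

21


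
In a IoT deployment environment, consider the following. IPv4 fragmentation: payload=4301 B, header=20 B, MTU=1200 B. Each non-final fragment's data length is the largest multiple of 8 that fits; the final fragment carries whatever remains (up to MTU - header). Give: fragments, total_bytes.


Max data per non-final fragment = floor((MTU - header)/8)*8 = floor((1200 - 20)/8)*8 = floor(1180/8)*8 = 1176 B
Final fragment needs no 8-byte alignment: it can carry up to MTU - header = 1180 B
Non-final fragments needed = ceil((payload - 1180) / 1176) = ceil(3121/1176) = ceil(2.6539) = 3
Number of fragments = 3 + 1 = 4
Fragment sizes (data): 3 * 1176 B + 773 B (last, 773 <= 1180 OK)
Total bytes sent = payload + n_frags * header = 4301 + 4*20 = 4301 + 80 = 4381 B

4, 4381
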